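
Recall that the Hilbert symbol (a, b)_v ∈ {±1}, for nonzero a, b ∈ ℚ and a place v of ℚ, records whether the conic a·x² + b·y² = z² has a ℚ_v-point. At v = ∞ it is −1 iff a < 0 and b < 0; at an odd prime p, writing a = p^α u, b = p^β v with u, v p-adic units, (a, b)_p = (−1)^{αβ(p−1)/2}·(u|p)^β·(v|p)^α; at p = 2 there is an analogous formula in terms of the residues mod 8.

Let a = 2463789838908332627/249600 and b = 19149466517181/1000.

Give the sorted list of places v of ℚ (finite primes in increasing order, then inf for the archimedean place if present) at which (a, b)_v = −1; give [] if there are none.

Mod squares: a ≡ 171717, b ≡ 355810. Check v ∈ {∞, 2, 3, 5, 7, 11, 13, 17, 19, 23, 37}.
v=37: a=37^3·(≡3), b=37^2·(≡22) mod 37; (3|37)=+1, (22|37)=-1; (−1)^{3·2·18}·(+1)^2·(-1)^3 = -1.
v=∞: 171717 > 0 and 355810 > 0  ⇒  (a,b)_∞ = +1.
v=23: a=23^2·(≡10), b=23^1·(≡14) mod 23; (10|23)=-1, (14|23)=-1; (−1)^{2·1·11}·(-1)^1·(-1)^2 = -1.
v=19: a=19^4·(≡14), b=19^2·(≡16) mod 19; (14|19)=-1, (16|19)=+1; (−1)^{4·2·9}·(-1)^2·(+1)^4 = +1.
v=2: v_2(a)=-8, v_2(b)=-3; units ≡ 5, 1 (mod 8); ε·ε+αω+βω = 0·0+-8·0+-3·1 ≡ 1  ⇒  (a,b)_2 = -1.
v=13: a=13^-1·(≡9), b=13^1·(≡8) mod 13; (9|13)=+1, (8|13)=-1; (−1)^{-1·1·6}·(+1)^1·(-1)^-1 = -1.
v=7: a=7^3·(≡6), b=7^1·(≡6) mod 7; (6|7)=-1, (6|7)=-1; (−1)^{3·1·3}·(-1)^1·(-1)^3 = -1.
v=3: a=3^-1·(≡2), b=3^2·(≡1) mod 3; (2|3)=-1, (1|3)=+1; (−1)^{-1·2·1}·(-1)^2·(+1)^-1 = +1.
v=11: a=11^2·(≡8), b=11^2·(≡3) mod 11; (8|11)=-1, (3|11)=+1; (−1)^{2·2·5}·(-1)^2·(+1)^2 = +1.
v=17: a=17^1·(≡14), b=17^1·(≡10) mod 17; (14|17)=-1, (10|17)=-1; (−1)^{1·1·8}·(-1)^1·(-1)^1 = +1.
v=5: a=5^-2·(≡3), b=5^-3·(≡2) mod 5; (3|5)=-1, (2|5)=-1; (−1)^{-2·-3·2}·(-1)^-3·(-1)^-2 = -1.
(171717, 355810 / ℚ) ramifies at {2, 5, 7, 13, 23, 37}: a division algebra.

[2, 5, 7, 13, 23, 37]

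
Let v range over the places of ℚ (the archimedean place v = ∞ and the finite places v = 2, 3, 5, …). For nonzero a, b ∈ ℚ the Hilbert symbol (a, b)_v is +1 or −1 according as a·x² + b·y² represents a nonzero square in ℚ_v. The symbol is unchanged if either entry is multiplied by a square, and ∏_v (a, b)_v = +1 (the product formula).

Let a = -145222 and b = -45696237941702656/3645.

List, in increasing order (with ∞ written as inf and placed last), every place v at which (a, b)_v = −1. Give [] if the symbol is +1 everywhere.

Mod squares: a ≡ -145222, b ≡ -5. Check v ∈ {∞, 2, 3, 5, 7, 11, 23, 41}.
v=∞: -145222 < 0 and -5 < 0  ⇒  (a,b)_∞ = -1.
v=41: a=41^1·(≡25), b=41^2·(≡40) mod 41; (25|41)=+1, (40|41)=+1; (−1)^{1·2·20}·(+1)^2·(+1)^1 = +1.
v=3: a=3^0·(≡2), b=3^-6·(≡1) mod 3; (2|3)=-1, (1|3)=+1; (−1)^{0·-6·1}·(-1)^-6·(+1)^0 = +1.
v=5: a=5^0·(≡3), b=5^-1·(≡1) mod 5; (3|5)=-1, (1|5)=+1; (−1)^{0·-1·2}·(-1)^-1·(+1)^0 = -1.
v=11: a=11^1·(≡9), b=11^2·(≡7) mod 11; (9|11)=+1, (7|11)=-1; (−1)^{1·2·5}·(+1)^2·(-1)^1 = -1.
v=7: a=7^1·(≡2), b=7^2·(≡1) mod 7; (2|7)=+1, (1|7)=+1; (−1)^{1·2·3}·(+1)^2·(+1)^1 = +1.
v=23: a=23^1·(≡11), b=23^4·(≡1) mod 23; (11|23)=-1, (1|23)=+1; (−1)^{1·4·11}·(-1)^4·(+1)^1 = +1.
v=2: v_2(a)=1, v_2(b)=14; units ≡ 5, 3 (mod 8); ε·ε+αω+βω = 0·1+1·1+14·1 ≡ 1  ⇒  (a,b)_2 = -1.
|Ram(-145222, -5)| = 4, even; anisotropic at {2, 5, 11, ∞}.

[2, 5, 11, inf]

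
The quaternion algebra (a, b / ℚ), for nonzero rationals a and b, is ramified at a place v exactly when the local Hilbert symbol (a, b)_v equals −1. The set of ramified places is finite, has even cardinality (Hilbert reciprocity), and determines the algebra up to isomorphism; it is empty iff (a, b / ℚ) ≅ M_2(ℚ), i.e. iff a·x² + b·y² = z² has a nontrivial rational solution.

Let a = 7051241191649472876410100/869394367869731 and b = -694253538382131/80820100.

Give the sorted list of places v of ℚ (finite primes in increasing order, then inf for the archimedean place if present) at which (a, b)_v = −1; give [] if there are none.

[3, 23]

Mod squares: a ≡ 81719, b ≡ -289731. Check v ∈ {∞, 2, 3, 5, 7, 11, 13, 17, 19, 23, 29, 31, 37}.
v=37: a=37^4·(≡19), b=37^2·(≡1) mod 37; (19|37)=-1, (1|37)=+1; (−1)^{4·2·18}·(-1)^2·(+1)^4 = +1.
v=17: a=17^1·(≡4), b=17^1·(≡4) mod 17; (4|17)=+1, (4|17)=+1; (−1)^{1·1·8}·(+1)^1·(+1)^1 = +1.
v=3: a=3^16·(≡2), b=3^7·(≡2) mod 3; (2|3)=-1, (2|3)=-1; (−1)^{16·7·1}·(-1)^7·(-1)^16 = -1.
v=19: a=19^1·(≡1), b=19^1·(≡14) mod 19; (1|19)=+1, (14|19)=-1; (−1)^{1·1·9}·(+1)^1·(-1)^1 = +1.
v=23: a=23^1·(≡17), b=23^1·(≡10) mod 23; (17|23)=-1, (10|23)=-1; (−1)^{1·1·11}·(-1)^1·(-1)^1 = -1.
v=∞: 81719 > 0 and -289731 < 0  ⇒  (a,b)_∞ = +1.
v=2: v_2(a)=2, v_2(b)=-2; units ≡ 7, 5 (mod 8); ε·ε+αω+βω = 1·0+2·1+-2·0 ≡ 0  ⇒  (a,b)_2 = +1.
v=5: a=5^2·(≡4), b=5^-2·(≡1) mod 5; (4|5)=+1, (1|5)=+1; (−1)^{2·-2·2}·(+1)^-2·(+1)^2 = +1.
v=13: a=13^0·(≡4), b=13^1·(≡8) mod 13; (4|13)=+1, (8|13)=-1; (−1)^{0·1·6}·(+1)^1·(-1)^0 = +1.
v=31: a=31^-4·(≡26), b=31^-2·(≡17) mod 31; (26|31)=-1, (17|31)=-1; (−1)^{-4·-2·15}·(-1)^-2·(-1)^-4 = +1.
v=7: a=7^6·(≡1), b=7^4·(≡6) mod 7; (1|7)=+1, (6|7)=-1; (−1)^{6·4·3}·(+1)^4·(-1)^6 = +1.
v=29: a=29^-4·(≡14), b=29^-2·(≡18) mod 29; (14|29)=-1, (18|29)=-1; (−1)^{-4·-2·14}·(-1)^-2·(-1)^-4 = +1.
v=11: a=11^-3·(≡3), b=11^0·(≡1) mod 11; (3|11)=+1, (1|11)=+1; (−1)^{-3·0·5}·(+1)^0·(+1)^-3 = +1.
Ram(81719, -289731) = {3, 23}; no ℚ_3-point on the conic.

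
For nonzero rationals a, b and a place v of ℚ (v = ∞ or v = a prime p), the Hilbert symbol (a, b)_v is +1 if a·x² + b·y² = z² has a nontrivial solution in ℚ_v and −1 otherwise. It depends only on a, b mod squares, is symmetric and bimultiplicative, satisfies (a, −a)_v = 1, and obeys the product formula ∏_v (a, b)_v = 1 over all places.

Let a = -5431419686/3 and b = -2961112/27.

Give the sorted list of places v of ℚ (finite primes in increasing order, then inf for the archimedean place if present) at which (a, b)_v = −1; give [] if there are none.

[2, 7, 29, inf]

Mod squares: a ≡ -254562, b ≡ -18354. Check v ∈ {∞, 2, 3, 7, 11, 19, 23, 29}.
v=11: a=11^3·(≡10), b=11^2·(≡5) mod 11; (10|11)=-1, (5|11)=+1; (−1)^{3·2·5}·(-1)^2·(+1)^3 = +1.
v=19: a=19^1·(≡7), b=19^1·(≡13) mod 19; (7|19)=+1, (13|19)=-1; (−1)^{1·1·9}·(+1)^1·(-1)^1 = +1.
v=7: a=7^1·(≡3), b=7^1·(≡6) mod 7; (3|7)=-1, (6|7)=-1; (−1)^{1·1·3}·(-1)^1·(-1)^1 = -1.
v=∞: -254562 < 0 and -18354 < 0  ⇒  (a,b)_∞ = -1.
v=3: a=3^-1·(≡1), b=3^-3·(≡2) mod 3; (1|3)=+1, (2|3)=-1; (−1)^{-1·-3·1}·(+1)^-3·(-1)^-1 = +1.
v=23: a=23^2·(≡9), b=23^1·(≡14) mod 23; (9|23)=+1, (14|23)=-1; (−1)^{2·1·11}·(+1)^1·(-1)^2 = +1.
v=2: v_2(a)=1, v_2(b)=3; units ≡ 7, 7 (mod 8); ε·ε+αω+βω = 1·1+1·0+3·0 ≡ 1  ⇒  (a,b)_2 = -1.
v=29: a=29^1·(≡6), b=29^0·(≡19) mod 29; (6|29)=+1, (19|29)=-1; (−1)^{1·0·14}·(+1)^0·(-1)^1 = -1.
(-254562, -18354 / ℚ) ramifies at {2, 7, 29, ∞}: a division algebra.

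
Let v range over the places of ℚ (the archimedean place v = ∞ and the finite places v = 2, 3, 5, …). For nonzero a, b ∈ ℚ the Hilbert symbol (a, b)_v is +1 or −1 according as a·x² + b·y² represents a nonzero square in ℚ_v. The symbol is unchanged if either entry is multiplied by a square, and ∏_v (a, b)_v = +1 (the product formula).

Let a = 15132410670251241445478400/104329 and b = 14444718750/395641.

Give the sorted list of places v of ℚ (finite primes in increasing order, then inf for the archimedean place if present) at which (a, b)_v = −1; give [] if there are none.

[2, 11]

Mod squares: a ≡ 29, b ≡ 102718. Check v ∈ {∞, 2, 3, 5, 7, 11, 13, 17, 19, 23, 29, 37}.
v=37: a=37^0·(≡6), b=37^-2·(≡5) mod 37; (6|37)=-1, (5|37)=-1; (−1)^{0·-2·18}·(-1)^-2·(-1)^0 = +1.
v=17: a=17^-2·(≡10), b=17^-2·(≡8) mod 17; (10|17)=-1, (8|17)=+1; (−1)^{-2·-2·8}·(-1)^-2·(+1)^-2 = +1.
v=∞: 29 > 0 and 102718 > 0  ⇒  (a,b)_∞ = +1.
v=11: a=11^2·(≡7), b=11^1·(≡8) mod 11; (7|11)=-1, (8|11)=-1; (−1)^{2·1·5}·(-1)^1·(-1)^2 = -1.
v=2: v_2(a)=12, v_2(b)=1; units ≡ 5, 7 (mod 8); ε·ε+αω+βω = 0·1+12·0+1·1 ≡ 1  ⇒  (a,b)_2 = -1.
v=13: a=13^2·(≡1), b=13^0·(≡6) mod 13; (1|13)=+1, (6|13)=-1; (−1)^{2·0·6}·(+1)^0·(-1)^2 = +1.
v=7: a=7^6·(≡4), b=7^1·(≡4) mod 7; (4|7)=+1, (4|7)=+1; (−1)^{6·1·3}·(+1)^1·(+1)^6 = +1.
v=3: a=3^2·(≡2), b=3^2·(≡1) mod 3; (2|3)=-1, (1|3)=+1; (−1)^{2·2·1}·(-1)^2·(+1)^2 = +1.
v=19: a=19^-2·(≡10), b=19^0·(≡6) mod 19; (10|19)=-1, (6|19)=+1; (−1)^{-2·0·9}·(-1)^0·(+1)^-2 = +1.
v=29: a=29^3·(≡23), b=29^1·(≡7) mod 29; (23|29)=+1, (7|29)=+1; (−1)^{3·1·14}·(+1)^1·(+1)^3 = +1.
v=5: a=5^2·(≡4), b=5^6·(≡2) mod 5; (4|5)=+1, (2|5)=-1; (−1)^{2·6·2}·(+1)^6·(-1)^2 = +1.
v=23: a=23^4·(≡16), b=23^1·(≡16) mod 23; (16|23)=+1, (16|23)=+1; (−1)^{4·1·11}·(+1)^1·(+1)^4 = +1.
|Ram(29, 102718)| = 2, even; anisotropic at {2, 11}.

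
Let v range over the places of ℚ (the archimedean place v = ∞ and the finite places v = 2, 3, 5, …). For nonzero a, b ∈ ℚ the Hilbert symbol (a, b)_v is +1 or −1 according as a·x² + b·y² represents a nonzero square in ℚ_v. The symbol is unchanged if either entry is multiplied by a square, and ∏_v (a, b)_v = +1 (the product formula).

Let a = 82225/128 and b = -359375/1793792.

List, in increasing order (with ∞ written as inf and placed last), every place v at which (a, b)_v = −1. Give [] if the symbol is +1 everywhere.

Mod squares: a ≡ 6578, b ≡ -3289. Check v ∈ {∞, 2, 5, 7, 11, 13, 23}.
v=11: a=11^1·(≡4), b=11^-1·(≡9) mod 11; (4|11)=+1, (9|11)=+1; (−1)^{1·-1·5}·(+1)^-1·(+1)^1 = -1.
v=∞: 6578 > 0 and -3289 < 0  ⇒  (a,b)_∞ = +1.
v=5: a=5^2·(≡3), b=5^6·(≡1) mod 5; (3|5)=-1, (1|5)=+1; (−1)^{2·6·2}·(-1)^6·(+1)^2 = +1.
v=23: a=23^1·(≡22), b=23^1·(≡8) mod 23; (22|23)=-1, (8|23)=+1; (−1)^{1·1·11}·(-1)^1·(+1)^1 = +1.
v=2: v_2(a)=-7, v_2(b)=-8; units ≡ 1, 7 (mod 8); ε·ε+αω+βω = 0·1+-7·0+-8·0 ≡ 0  ⇒  (a,b)_2 = +1.
v=7: a=7^0·(≡5), b=7^-2·(≡1) mod 7; (5|7)=-1, (1|7)=+1; (−1)^{0·-2·3}·(-1)^-2·(+1)^0 = +1.
v=13: a=13^1·(≡3), b=13^-1·(≡5) mod 13; (3|13)=+1, (5|13)=-1; (−1)^{1·-1·6}·(+1)^-1·(-1)^1 = -1.
|Ram(6578, -3289)| = 2, even; anisotropic at {11, 13}.

[11, 13]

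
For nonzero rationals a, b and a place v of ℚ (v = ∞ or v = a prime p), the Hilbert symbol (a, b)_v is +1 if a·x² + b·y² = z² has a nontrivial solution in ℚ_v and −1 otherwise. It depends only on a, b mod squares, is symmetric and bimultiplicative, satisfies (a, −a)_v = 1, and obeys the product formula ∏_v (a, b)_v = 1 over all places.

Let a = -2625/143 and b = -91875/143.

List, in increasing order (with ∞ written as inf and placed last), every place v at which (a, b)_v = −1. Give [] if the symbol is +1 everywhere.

[7, inf]

Mod squares: a ≡ -15015, b ≡ -429. Check v ∈ {∞, 2, 3, 5, 7, 11, 13}.
v=5: a=5^3·(≡3), b=5^4·(≡1) mod 5; (3|5)=-1, (1|5)=+1; (−1)^{3·4·2}·(-1)^4·(+1)^3 = +1.
v=13: a=13^-1·(≡6), b=13^-1·(≡2) mod 13; (6|13)=-1, (2|13)=-1; (−1)^{-1·-1·6}·(-1)^-1·(-1)^-1 = +1.
v=3: a=3^1·(≡2), b=3^1·(≡1) mod 3; (2|3)=-1, (1|3)=+1; (−1)^{1·1·1}·(-1)^1·(+1)^1 = +1.
v=7: a=7^1·(≡1), b=7^2·(≡5) mod 7; (1|7)=+1, (5|7)=-1; (−1)^{1·2·3}·(+1)^2·(-1)^1 = -1.
v=2: v_2(a)=0, v_2(b)=0; units ≡ 1, 3 (mod 8); ε·ε+αω+βω = 0·1+0·1+0·0 ≡ 0  ⇒  (a,b)_2 = +1.
v=∞: -15015 < 0 and -429 < 0  ⇒  (a,b)_∞ = -1.
v=11: a=11^-1·(≡2), b=11^-1·(≡4) mod 11; (2|11)=-1, (4|11)=+1; (−1)^{-1·-1·5}·(-1)^-1·(+1)^-1 = +1.
|Ram(-15015, -429)| = 2, even; anisotropic at {7, ∞}.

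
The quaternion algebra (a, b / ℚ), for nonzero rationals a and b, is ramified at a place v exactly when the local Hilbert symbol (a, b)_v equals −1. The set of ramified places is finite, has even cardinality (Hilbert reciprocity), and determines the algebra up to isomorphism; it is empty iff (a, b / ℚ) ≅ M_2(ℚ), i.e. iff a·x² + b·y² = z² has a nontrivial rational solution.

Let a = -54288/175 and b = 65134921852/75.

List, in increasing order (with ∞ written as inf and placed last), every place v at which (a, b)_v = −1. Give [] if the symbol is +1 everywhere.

[7, 13]

(a, b) ≡ (-2639, 69069) mod (ℚ^×)²; places V = {2, 3, 5, 7, 11, 13, 23, 29, ∞}.
(a,b)_∞: sgn(-2639)=−, sgn(69069)=+, so +1.
(a,b)_23: α=0, u≡6; β=1, v≡18 (mod 23); (6|23)=+1, (18|23)=+1; sign (−1)^0·+1^1·+1^0 = +1.
(a,b)_11: α=0, u≡3; β=1, v≡4 (mod 11); (3|11)=+1, (4|11)=+1; sign (−1)^0·+1^1·+1^0 = +1.
(a,b)_3: α=2, u≡1; β=-1, v≡1 (mod 3); (1|3)=+1, (1|3)=+1; sign (−1)^0·+1^-1·+1^2 = +1.
(a,b)_7: α=-1, u≡1; β=1, v≡2 (mod 7); (1|7)=+1, (2|7)=+1; sign (−1)^1·+1^1·+1^-1 = -1.
(a,b)_29: α=1, u≡13; β=4, v≡1 (mod 29); (13|29)=+1, (1|29)=+1; sign (−1)^0·+1^4·+1^1 = +1.
(a,b)_2: α=4, β=2; u≡1, v≡5 (mod 8); ε(u)ε(v)=0·0, αω(v)=4·1, βω(u)=2·0; sum ≡ 0  ⇒  +1.
(a,b)_5: α=-2, u≡1; β=-2, v≡4 (mod 5); (1|5)=+1, (4|5)=+1; sign (−1)^0·+1^-2·+1^-2 = +1.
(a,b)_13: α=1, u≡6; β=1, v≡1 (mod 13); (6|13)=-1, (1|13)=+1; sign (−1)^0·-1^1·+1^1 = -1.
(-2639, 69069 / ℚ) ramifies at {7, 13}: a division algebra.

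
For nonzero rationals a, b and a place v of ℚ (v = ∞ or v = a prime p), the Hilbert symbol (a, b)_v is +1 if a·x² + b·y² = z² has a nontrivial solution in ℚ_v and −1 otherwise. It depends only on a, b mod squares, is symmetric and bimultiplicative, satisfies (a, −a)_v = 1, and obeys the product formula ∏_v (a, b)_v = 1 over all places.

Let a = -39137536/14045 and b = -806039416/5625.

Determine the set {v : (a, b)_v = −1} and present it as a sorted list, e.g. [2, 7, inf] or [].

[2, inf]

(a, b) ≡ (-5, -46) mod (ℚ^×)²; places V = {2, 3, 5, 7, 13, 17, 23, 53, ∞}.
(a,b)_2: α=8, β=3; u≡3, v≡1 (mod 8); ε(u)ε(v)=1·0, αω(v)=8·0, βω(u)=3·1; sum ≡ 1  ⇒  -1.
(a,b)_∞: sgn(-5)=−, sgn(-46)=−, so -1.
(a,b)_3: α=0, u≡1; β=-2, v≡2 (mod 3); (1|3)=+1, (2|3)=-1; sign (−1)^0·+1^-2·-1^0 = +1.
(a,b)_17: α=2, u≡5; β=0, v≡11 (mod 17); (5|17)=-1, (11|17)=-1; sign (−1)^0·-1^0·-1^2 = +1.
(a,b)_7: α=0, u≡1; β=2, v≡5 (mod 7); (1|7)=+1, (5|7)=-1; sign (−1)^0·+1^2·-1^0 = +1.
(a,b)_13: α=0, u≡6; β=2, v≡6 (mod 13); (6|13)=-1, (6|13)=-1; sign (−1)^0·-1^2·-1^0 = +1.
(a,b)_5: α=-1, u≡1; β=-4, v≡1 (mod 5); (1|5)=+1, (1|5)=+1; sign (−1)^0·+1^-4·+1^-1 = +1.
(a,b)_23: α=2, u≡2; β=3, v≡10 (mod 23); (2|23)=+1, (10|23)=-1; sign (−1)^0·+1^3·-1^2 = +1.
(a,b)_53: α=-2, u≡31; β=0, v≡1 (mod 53); (31|53)=-1, (1|53)=+1; sign (−1)^0·-1^0·+1^-2 = +1.
(-5, -46 / ℚ) ramifies at {2, ∞}: a division algebra.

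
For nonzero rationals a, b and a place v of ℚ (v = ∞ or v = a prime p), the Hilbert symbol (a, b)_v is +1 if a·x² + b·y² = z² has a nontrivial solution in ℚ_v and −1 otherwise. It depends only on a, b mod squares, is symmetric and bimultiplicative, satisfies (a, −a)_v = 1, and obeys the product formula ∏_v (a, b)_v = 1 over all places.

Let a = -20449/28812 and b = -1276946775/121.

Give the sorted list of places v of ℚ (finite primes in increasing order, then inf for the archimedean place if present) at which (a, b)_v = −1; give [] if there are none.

[23, inf]

(a, b) ≡ (-3, -630591) mod (ℚ^×)²; places V = {2, 3, 5, 7, 11, 13, 19, 23, 37, ∞}.
(a,b)_3: α=-1, u≡2; β=5, v≡1 (mod 3); (2|3)=-1, (1|3)=+1; sign (−1)^1·-1^5·+1^-1 = +1.
(a,b)_19: α=0, u≡16; β=1, v≡9 (mod 19); (16|19)=+1, (9|19)=+1; sign (−1)^0·+1^1·+1^0 = +1.
(a,b)_2: α=-2, β=0; u≡5, v≡1 (mod 8); ε(u)ε(v)=0·0, αω(v)=-2·0, βω(u)=0·1; sum ≡ 0  ⇒  +1.
(a,b)_13: α=2, u≡12; β=1, v≡3 (mod 13); (12|13)=+1, (3|13)=+1; sign (−1)^0·+1^1·+1^2 = +1.
(a,b)_11: α=2, u≡6; β=-2, v≡6 (mod 11); (6|11)=-1, (6|11)=-1; sign (−1)^0·-1^-2·-1^2 = +1.
(a,b)_7: α=-4, u≡1; β=0, v≡4 (mod 7); (1|7)=+1, (4|7)=+1; sign (−1)^0·+1^0·+1^-4 = +1.
(a,b)_5: α=0, u≡3; β=2, v≡4 (mod 5); (3|5)=-1, (4|5)=+1; sign (−1)^0·-1^2·+1^0 = +1.
(a,b)_23: α=0, u≡20; β=1, v≡19 (mod 23); (20|23)=-1, (19|23)=-1; sign (−1)^0·-1^1·-1^0 = -1.
(a,b)_∞: sgn(-3)=−, sgn(-630591)=−, so -1.
(a,b)_37: α=0, u≡9; β=1, v≡23 (mod 37); (9|37)=+1, (23|37)=-1; sign (−1)^0·+1^1·-1^0 = +1.
Ram(-3, -630591) = {23, ∞}; no ℚ_23-point on the conic.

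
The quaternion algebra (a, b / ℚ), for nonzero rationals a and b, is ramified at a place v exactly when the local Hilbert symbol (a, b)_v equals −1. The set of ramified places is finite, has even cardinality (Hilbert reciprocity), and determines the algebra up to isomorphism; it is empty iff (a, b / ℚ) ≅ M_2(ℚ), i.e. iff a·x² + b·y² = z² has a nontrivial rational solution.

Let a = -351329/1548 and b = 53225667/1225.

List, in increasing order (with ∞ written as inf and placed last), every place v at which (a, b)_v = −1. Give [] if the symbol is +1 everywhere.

[11, 31]

(a, b) ≡ (-8987, 657107) mod (ℚ^×)²; places V = {2, 3, 5, 7, 11, 19, 31, 41, 43, 47, ∞}.
(a,b)_2: α=-2, β=0; u≡5, v≡3 (mod 8); ε(u)ε(v)=0·1, αω(v)=-2·1, βω(u)=0·1; sum ≡ 0  ⇒  +1.
(a,b)_19: α=1, u≡8; β=0, v≡4 (mod 19); (8|19)=-1, (4|19)=+1; sign (−1)^0·-1^0·+1^1 = +1.
(a,b)_7: α=0, u≡1; β=-2, v≡3 (mod 7); (1|7)=+1, (3|7)=-1; sign (−1)^0·+1^-2·-1^0 = +1.
(a,b)_11: α=1, u≡2; β=1, v≡7 (mod 11); (2|11)=-1, (7|11)=-1; sign (−1)^1·-1^1·-1^1 = -1.
(a,b)_47: α=0, u≡17; β=1, v≡30 (mod 47); (17|47)=+1, (30|47)=-1; sign (−1)^0·+1^1·-1^0 = +1.
(a,b)_41: α=2, u≡25; β=1, v≡32 (mod 41); (25|41)=+1, (32|41)=+1; sign (−1)^0·+1^1·+1^2 = +1.
(a,b)_43: α=-1, u≡15; β=0, v≡25 (mod 43); (15|43)=+1, (25|43)=+1; sign (−1)^0·+1^0·+1^-1 = +1.
(a,b)_31: α=0, u≡3; β=1, v≡13 (mod 31); (3|31)=-1, (13|31)=-1; sign (−1)^0·-1^1·-1^0 = -1.
(a,b)_∞: sgn(-8987)=−, sgn(657107)=+, so +1.
(a,b)_3: α=-2, u≡1; β=4, v≡2 (mod 3); (1|3)=+1, (2|3)=-1; sign (−1)^0·+1^4·-1^-2 = +1.
(a,b)_5: α=0, u≡2; β=-2, v≡3 (mod 5); (2|5)=-1, (3|5)=-1; sign (−1)^0·-1^-2·-1^0 = +1.
(-8987, 657107 / ℚ) ramifies at {11, 31}: a division algebra.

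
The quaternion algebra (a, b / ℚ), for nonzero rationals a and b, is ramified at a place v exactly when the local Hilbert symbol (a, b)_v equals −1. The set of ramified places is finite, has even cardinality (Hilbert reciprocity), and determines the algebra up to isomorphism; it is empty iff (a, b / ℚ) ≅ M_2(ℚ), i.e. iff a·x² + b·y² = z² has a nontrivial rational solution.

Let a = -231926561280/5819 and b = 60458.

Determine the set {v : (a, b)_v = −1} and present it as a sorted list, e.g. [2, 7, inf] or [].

[2, 5, 11, 19]

Mod squares: a ≡ -89870, b ≡ 60458. Check v ∈ {∞, 2, 3, 5, 11, 19, 23, 37, 43}.
v=∞: -89870 < 0 and 60458 > 0  ⇒  (a,b)_∞ = +1.
v=19: a=19^1·(≡6), b=19^1·(≡9) mod 19; (6|19)=+1, (9|19)=+1; (−1)^{1·1·9}·(+1)^1·(+1)^1 = -1.
v=43: a=43^1·(≡4), b=43^1·(≡30) mod 43; (4|43)=+1, (30|43)=-1; (−1)^{1·1·21}·(+1)^1·(-1)^1 = +1.
v=5: a=5^1·(≡1), b=5^0·(≡3) mod 5; (1|5)=+1, (3|5)=-1; (−1)^{1·0·2}·(+1)^0·(-1)^1 = -1.
v=11: a=11^-1·(≡4), b=11^0·(≡2) mod 11; (4|11)=+1, (2|11)=-1; (−1)^{-1·0·5}·(+1)^0·(-1)^-1 = -1.
v=37: a=37^2·(≡26), b=37^1·(≡6) mod 37; (26|37)=+1, (6|37)=-1; (−1)^{2·1·18}·(+1)^1·(-1)^2 = +1.
v=2: v_2(a)=9, v_2(b)=1; units ≡ 1, 5 (mod 8); ε·ε+αω+βω = 0·0+9·1+1·0 ≡ 1  ⇒  (a,b)_2 = -1.
v=23: a=23^-2·(≡19), b=23^0·(≡14) mod 23; (19|23)=-1, (14|23)=-1; (−1)^{-2·0·11}·(-1)^0·(-1)^-2 = +1.
v=3: a=3^4·(≡1), b=3^0·(≡2) mod 3; (1|3)=+1, (2|3)=-1; (−1)^{4·0·1}·(+1)^0·(-1)^4 = +1.
|Ram(-89870, 60458)| = 4, even; anisotropic at {2, 5, 11, 19}.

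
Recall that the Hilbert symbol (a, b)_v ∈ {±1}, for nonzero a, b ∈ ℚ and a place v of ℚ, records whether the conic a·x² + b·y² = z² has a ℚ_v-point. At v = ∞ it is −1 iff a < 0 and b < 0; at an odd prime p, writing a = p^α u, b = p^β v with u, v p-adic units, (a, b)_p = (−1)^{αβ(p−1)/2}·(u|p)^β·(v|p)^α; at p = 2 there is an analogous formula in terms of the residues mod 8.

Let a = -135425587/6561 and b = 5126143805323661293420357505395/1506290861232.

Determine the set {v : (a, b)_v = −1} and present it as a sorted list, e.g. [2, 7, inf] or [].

[3, 5, 13, 23]

Mod squares: a ≡ -187, b ≡ 5870865. Check v ∈ {∞, 2, 3, 5, 7, 11, 13, 17, 19, 23, 37}.
v=13: a=13^0·(≡6), b=13^1·(≡5) mod 13; (6|13)=-1, (5|13)=-1; (−1)^{0·1·6}·(-1)^1·(-1)^0 = -1.
v=37: a=37^2·(≡29), b=37^6·(≡21) mod 37; (29|37)=-1, (21|37)=+1; (−1)^{2·6·18}·(-1)^6·(+1)^2 = +1.
v=11: a=11^1·(≡5), b=11^3·(≡7) mod 11; (5|11)=+1, (7|11)=-1; (−1)^{1·3·5}·(+1)^3·(-1)^1 = +1.
v=23: a=23^2·(≡17), b=23^5·(≡16) mod 23; (17|23)=-1, (16|23)=+1; (−1)^{2·5·11}·(-1)^5·(+1)^2 = -1.
v=5: a=5^0·(≡3), b=5^1·(≡2) mod 5; (3|5)=-1, (2|5)=-1; (−1)^{0·1·2}·(-1)^1·(-1)^0 = -1.
v=2: v_2(a)=0, v_2(b)=-4; units ≡ 5, 1 (mod 8); ε·ε+αω+βω = 0·0+0·0+-4·1 ≡ 0  ⇒  (a,b)_2 = +1.
v=∞: -187 < 0 and 5870865 > 0  ⇒  (a,b)_∞ = +1.
v=17: a=17^1·(≡11), b=17^5·(≡11) mod 17; (11|17)=-1, (11|17)=-1; (−1)^{1·5·8}·(-1)^5·(-1)^1 = +1.
v=3: a=3^-8·(≡2), b=3^-23·(≡1) mod 3; (2|3)=-1, (1|3)=+1; (−1)^{-8·-23·1}·(-1)^-23·(+1)^-8 = -1.
v=7: a=7^0·(≡2), b=7^1·(≡2) mod 7; (2|7)=+1, (2|7)=+1; (−1)^{0·1·3}·(+1)^1·(+1)^0 = +1.
v=19: a=19^0·(≡8), b=19^2·(≡1) mod 19; (8|19)=-1, (1|19)=+1; (−1)^{0·2·9}·(-1)^2·(+1)^0 = +1.
Ram(-187, 5870865) = {3, 5, 13, 23}; no ℚ_3-point on the conic.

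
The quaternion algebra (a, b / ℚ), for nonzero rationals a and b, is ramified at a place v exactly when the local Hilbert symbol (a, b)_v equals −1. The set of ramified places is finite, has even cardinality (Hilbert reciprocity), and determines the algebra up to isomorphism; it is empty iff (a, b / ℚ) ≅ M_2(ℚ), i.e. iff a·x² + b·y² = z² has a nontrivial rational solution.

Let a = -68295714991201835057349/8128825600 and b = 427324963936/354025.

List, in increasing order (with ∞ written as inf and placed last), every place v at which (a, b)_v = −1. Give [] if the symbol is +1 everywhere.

(a, b) ≡ (-29, 33046) mod (ℚ^×)²; places V = {2, 3, 5, 7, 11, 13, 17, 23, 29, 31, 41, ∞}.
(a,b)_3: α=6, u≡1; β=0, v≡1 (mod 3); (1|3)=+1, (1|3)=+1; sign (−1)^0·+1^0·+1^6 = +1.
(a,b)_41: α=2, u≡15; β=1, v≡13 (mod 41); (15|41)=-1, (13|41)=-1; sign (−1)^0·-1^1·-1^2 = -1.
(a,b)_29: α=3, u≡4; β=2, v≡12 (mod 29); (4|29)=+1, (12|29)=-1; sign (−1)^0·+1^2·-1^3 = -1.
(a,b)_5: α=-2, u≡4; β=-2, v≡1 (mod 5); (4|5)=+1, (1|5)=+1; sign (−1)^0·+1^-2·+1^-2 = +1.
(a,b)_13: α=2, u≡12; β=1, v≡5 (mod 13); (12|13)=+1, (5|13)=-1; sign (−1)^0·+1^1·-1^2 = +1.
(a,b)_17: α=0, u≡6; β=-2, v≡8 (mod 17); (6|17)=-1, (8|17)=+1; sign (−1)^0·-1^-2·+1^0 = +1.
(a,b)_2: α=-8, β=5; u≡3, v≡3 (mod 8); ε(u)ε(v)=1·1, αω(v)=-8·1, βω(u)=5·1; sum ≡ 0  ⇒  +1.
(a,b)_31: α=4, u≡9; β=3, v≡11 (mod 31); (9|31)=+1, (11|31)=-1; sign (−1)^0·+1^3·-1^4 = +1.
(a,b)_23: α=-2, u≡10; β=0, v≡13 (mod 23); (10|23)=-1, (13|23)=+1; sign (−1)^0·-1^0·+1^-2 = +1.
(a,b)_11: α=4, u≡4; β=0, v≡2 (mod 11); (4|11)=+1, (2|11)=-1; sign (−1)^0·+1^0·-1^4 = +1.
(a,b)_7: α=-4, u≡5; β=-2, v≡3 (mod 7); (5|7)=-1, (3|7)=-1; sign (−1)^0·-1^-2·-1^-4 = +1.
(a,b)_∞: sgn(-29)=−, sgn(33046)=+, so +1.
(-29, 33046 / ℚ) ramifies at {29, 41}: a division algebra.

[29, 41]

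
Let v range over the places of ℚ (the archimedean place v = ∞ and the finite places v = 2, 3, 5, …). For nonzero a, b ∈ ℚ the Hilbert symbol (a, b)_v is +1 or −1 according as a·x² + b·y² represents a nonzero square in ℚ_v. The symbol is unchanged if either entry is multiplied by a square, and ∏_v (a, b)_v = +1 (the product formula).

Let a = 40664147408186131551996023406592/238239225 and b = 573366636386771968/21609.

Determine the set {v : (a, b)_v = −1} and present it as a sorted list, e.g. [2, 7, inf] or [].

(a, b) ≡ (32338, 12673) mod (ℚ^×)²; places V = {2, 3, 5, 7, 13, 19, 23, 29, 37, ∞}.
(a,b)_13: α=4, u≡2; β=2, v≡5 (mod 13); (2|13)=-1, (5|13)=-1; sign (−1)^0·-1^2·-1^4 = +1.
(a,b)_2: α=21, β=10; u≡1, v≡1 (mod 8); ε(u)ε(v)=0·0, αω(v)=21·0, βω(u)=10·0; sum ≡ 0  ⇒  +1.
(a,b)_19: α=5, u≡17; β=3, v≡15 (mod 19); (17|19)=+1, (15|19)=-1; sign (−1)^1·+1^3·-1^5 = +1.
(a,b)_23: α=5, u≡4; β=3, v≡5 (mod 23); (4|23)=+1, (5|23)=-1; sign (−1)^1·+1^3·-1^5 = +1.
(a,b)_5: α=-2, u≡3; β=0, v≡2 (mod 5); (3|5)=-1, (2|5)=-1; sign (−1)^0·-1^0·-1^-2 = +1.
(a,b)_∞: sgn(32338)=+, sgn(12673)=+, so +1.
(a,b)_7: α=-6, u≡6; β=-4, v≡3 (mod 7); (6|7)=-1, (3|7)=-1; sign (−1)^0·-1^-4·-1^-6 = +1.
(a,b)_37: α=3, u≡23; β=2, v≡5 (mod 37); (23|37)=-1, (5|37)=-1; sign (−1)^0·-1^2·-1^3 = -1.
(a,b)_3: α=-4, u≡1; β=-2, v≡1 (mod 3); (1|3)=+1, (1|3)=+1; sign (−1)^0·+1^-2·+1^-4 = +1.
(a,b)_29: α=2, u≡15; β=1, v≡11 (mod 29); (15|29)=-1, (11|29)=-1; sign (−1)^0·-1^1·-1^2 = -1.
|Ram(32338, 12673)| = 2, even; anisotropic at {29, 37}.

[29, 37]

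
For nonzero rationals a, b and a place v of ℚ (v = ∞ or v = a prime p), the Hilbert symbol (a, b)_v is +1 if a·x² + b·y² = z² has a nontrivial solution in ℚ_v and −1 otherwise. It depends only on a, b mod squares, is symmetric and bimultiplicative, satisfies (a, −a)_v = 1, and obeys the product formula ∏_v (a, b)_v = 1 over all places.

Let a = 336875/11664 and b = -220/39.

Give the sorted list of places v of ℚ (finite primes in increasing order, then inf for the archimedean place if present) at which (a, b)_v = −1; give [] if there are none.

(a, b) ≡ (11, -2145) mod (ℚ^×)²; places V = {2, 3, 5, 7, 11, 13, ∞}.
(a,b)_3: α=-6, u≡2; β=-1, v≡2 (mod 3); (2|3)=-1, (2|3)=-1; sign (−1)^0·-1^-1·-1^-6 = -1.
(a,b)_11: α=1, u≡3; β=1, v≡4 (mod 11); (3|11)=+1, (4|11)=+1; sign (−1)^1·+1^1·+1^1 = -1.
(a,b)_7: α=2, u≡4; β=0, v≡1 (mod 7); (4|7)=+1, (1|7)=+1; sign (−1)^0·+1^0·+1^2 = +1.
(a,b)_5: α=4, u≡1; β=1, v≡4 (mod 5); (1|5)=+1, (4|5)=+1; sign (−1)^0·+1^1·+1^4 = +1.
(a,b)_13: α=0, u≡2; β=-1, v≡9 (mod 13); (2|13)=-1, (9|13)=+1; sign (−1)^0·-1^-1·+1^0 = -1.
(a,b)_∞: sgn(11)=+, sgn(-2145)=−, so +1.
(a,b)_2: α=-4, β=2; u≡3, v≡7 (mod 8); ε(u)ε(v)=1·1, αω(v)=-4·0, βω(u)=2·1; sum ≡ 1  ⇒  -1.
(11, -2145 / ℚ) ramifies at {2, 3, 11, 13}: a division algebra.

[2, 3, 11, 13]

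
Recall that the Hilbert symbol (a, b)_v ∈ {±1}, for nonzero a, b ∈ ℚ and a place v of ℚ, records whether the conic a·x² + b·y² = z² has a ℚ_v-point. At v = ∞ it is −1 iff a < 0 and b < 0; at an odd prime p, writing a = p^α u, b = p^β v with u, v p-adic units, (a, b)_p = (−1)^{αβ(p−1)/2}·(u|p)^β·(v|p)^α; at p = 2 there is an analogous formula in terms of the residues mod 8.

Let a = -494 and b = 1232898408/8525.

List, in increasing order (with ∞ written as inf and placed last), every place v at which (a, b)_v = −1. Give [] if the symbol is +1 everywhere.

(a, b) ≡ (-494, 14322) mod (ℚ^×)²; places V = {2, 3, 5, 7, 11, 13, 19, 31, 43, ∞}.
(a,b)_31: α=0, u≡2; β=-1, v≡28 (mod 31); (2|31)=+1, (28|31)=+1; sign (−1)^0·+1^-1·+1^0 = +1.
(a,b)_5: α=0, u≡1; β=-2, v≡3 (mod 5); (1|5)=+1, (3|5)=-1; sign (−1)^0·+1^-2·-1^0 = +1.
(a,b)_∞: sgn(-494)=−, sgn(14322)=+, so +1.
(a,b)_2: α=1, β=3; u≡1, v≡1 (mod 8); ε(u)ε(v)=0·0, αω(v)=1·0, βω(u)=3·0; sum ≡ 0  ⇒  +1.
(a,b)_13: α=1, u≡1; β=0, v≡4 (mod 13); (1|13)=+1, (4|13)=+1; sign (−1)^0·+1^0·+1^1 = +1.
(a,b)_11: α=0, u≡1; β=-1, v≡1 (mod 11); (1|11)=+1, (1|11)=+1; sign (−1)^0·+1^-1·+1^0 = +1.
(a,b)_7: α=0, u≡3; β=3, v≡2 (mod 7); (3|7)=-1, (2|7)=+1; sign (−1)^0·-1^3·+1^0 = -1.
(a,b)_3: α=0, u≡1; β=5, v≡1 (mod 3); (1|3)=+1, (1|3)=+1; sign (−1)^0·+1^5·+1^0 = +1.
(a,b)_43: α=0, u≡22; β=2, v≡7 (mod 43); (22|43)=-1, (7|43)=-1; sign (−1)^0·-1^2·-1^0 = +1.
(a,b)_19: α=1, u≡12; β=0, v≡13 (mod 19); (12|19)=-1, (13|19)=-1; sign (−1)^0·-1^0·-1^1 = -1.
(-494, 14322 / ℚ) ramifies at {7, 19}: a division algebra.

[7, 19]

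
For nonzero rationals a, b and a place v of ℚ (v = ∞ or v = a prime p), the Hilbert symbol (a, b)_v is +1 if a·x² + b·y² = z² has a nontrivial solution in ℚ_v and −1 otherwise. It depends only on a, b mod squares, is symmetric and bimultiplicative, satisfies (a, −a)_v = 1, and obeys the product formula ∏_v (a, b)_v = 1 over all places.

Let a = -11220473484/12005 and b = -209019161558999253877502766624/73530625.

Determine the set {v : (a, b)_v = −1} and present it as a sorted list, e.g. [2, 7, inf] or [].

(a, b) ≡ (-53295, -114) mod (ℚ^×)²; places V = {2, 3, 5, 7, 11, 17, 19, 29, ∞}.
(a,b)_2: α=2, β=5; u≡1, v≡7 (mod 8); ε(u)ε(v)=0·1, αω(v)=2·0, βω(u)=5·0; sum ≡ 0  ⇒  +1.
(a,b)_11: α=1, u≡6; β=4, v≡2 (mod 11); (6|11)=-1, (2|11)=-1; sign (−1)^0·-1^4·-1^1 = -1.
(a,b)_5: α=-1, u≡1; β=-4, v≡4 (mod 5); (1|5)=+1, (4|5)=+1; sign (−1)^0·+1^-4·+1^-1 = +1.
(a,b)_17: α=1, u≡7; β=4, v≡5 (mod 17); (7|17)=-1, (5|17)=-1; sign (−1)^0·-1^4·-1^1 = -1.
(a,b)_19: α=3, u≡11; β=9, v≡18 (mod 19); (11|19)=+1, (18|19)=-1; sign (−1)^1·+1^9·-1^3 = +1.
(a,b)_29: α=0, u≡22; β=2, v≡2 (mod 29); (22|29)=+1, (2|29)=-1; sign (−1)^0·+1^2·-1^0 = +1.
(a,b)_7: α=-4, u≡5; β=-6, v≡3 (mod 7); (5|7)=-1, (3|7)=-1; sign (−1)^0·-1^-6·-1^-4 = +1.
(a,b)_3: α=7, u≡1; β=9, v≡1 (mod 3); (1|3)=+1, (1|3)=+1; sign (−1)^1·+1^9·+1^7 = -1.
(a,b)_∞: sgn(-53295)=−, sgn(-114)=−, so -1.
|Ram(-53295, -114)| = 4, even; anisotropic at {3, 11, 17, ∞}.

[3, 11, 17, inf]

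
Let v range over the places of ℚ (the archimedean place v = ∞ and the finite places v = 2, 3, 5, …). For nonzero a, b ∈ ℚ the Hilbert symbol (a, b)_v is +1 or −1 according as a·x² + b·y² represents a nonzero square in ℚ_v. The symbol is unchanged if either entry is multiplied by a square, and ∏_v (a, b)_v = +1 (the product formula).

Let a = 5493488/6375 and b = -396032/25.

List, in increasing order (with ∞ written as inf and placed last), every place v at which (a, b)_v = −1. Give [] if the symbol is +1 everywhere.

[5, 13]

Mod squares: a ≡ 36465, b ≡ -1547. Check v ∈ {∞, 2, 3, 5, 7, 11, 13, 17}.
v=7: a=7^4·(≡4), b=7^1·(≡3) mod 7; (4|7)=+1, (3|7)=-1; (−1)^{4·1·3}·(+1)^1·(-1)^4 = +1.
v=13: a=13^1·(≡10), b=13^1·(≡5) mod 13; (10|13)=+1, (5|13)=-1; (−1)^{1·1·6}·(+1)^1·(-1)^1 = -1.
v=3: a=3^-1·(≡2), b=3^0·(≡1) mod 3; (2|3)=-1, (1|3)=+1; (−1)^{-1·0·1}·(-1)^0·(+1)^-1 = +1.
v=17: a=17^-1·(≡6), b=17^1·(≡12) mod 17; (6|17)=-1, (12|17)=-1; (−1)^{-1·1·8}·(-1)^1·(-1)^-1 = +1.
v=∞: 36465 > 0 and -1547 < 0  ⇒  (a,b)_∞ = +1.
v=11: a=11^1·(≡5), b=11^0·(≡4) mod 11; (5|11)=+1, (4|11)=+1; (−1)^{1·0·5}·(+1)^0·(+1)^1 = +1.
v=5: a=5^-3·(≡3), b=5^-2·(≡3) mod 5; (3|5)=-1, (3|5)=-1; (−1)^{-3·-2·2}·(-1)^-2·(-1)^-3 = -1.
v=2: v_2(a)=4, v_2(b)=8; units ≡ 1, 5 (mod 8); ε·ε+αω+βω = 0·0+4·1+8·0 ≡ 0  ⇒  (a,b)_2 = +1.
Ram(36465, -1547) = {5, 13}; no ℚ_5-point on the conic.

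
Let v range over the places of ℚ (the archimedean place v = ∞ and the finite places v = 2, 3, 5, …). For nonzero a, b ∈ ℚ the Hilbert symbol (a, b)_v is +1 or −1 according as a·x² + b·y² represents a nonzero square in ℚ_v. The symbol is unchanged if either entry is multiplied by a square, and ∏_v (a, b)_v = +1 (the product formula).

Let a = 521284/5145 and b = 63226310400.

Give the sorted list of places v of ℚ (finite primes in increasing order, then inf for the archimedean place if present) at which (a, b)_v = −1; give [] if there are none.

[11, 29, 31, 37]

Mod squares: a ≡ 105, b ≡ 1097679. Check v ∈ {∞, 2, 3, 5, 7, 11, 19, 29, 31, 37}.
v=3: a=3^-1·(≡2), b=3^3·(≡1) mod 3; (2|3)=-1, (1|3)=+1; (−1)^{-1·3·1}·(-1)^3·(+1)^-1 = +1.
v=2: v_2(a)=2, v_2(b)=8; units ≡ 1, 7 (mod 8); ε·ε+αω+βω = 0·1+2·0+8·0 ≡ 0  ⇒  (a,b)_2 = +1.
v=∞: 105 > 0 and 1097679 > 0  ⇒  (a,b)_∞ = +1.
v=5: a=5^-1·(≡1), b=5^2·(≡1) mod 5; (1|5)=+1, (1|5)=+1; (−1)^{-1·2·2}·(+1)^2·(+1)^-1 = +1.
v=7: a=7^-3·(≡1), b=7^0·(≡1) mod 7; (1|7)=+1, (1|7)=+1; (−1)^{-3·0·3}·(+1)^0·(+1)^-3 = +1.
v=29: a=29^0·(≡8), b=29^1·(≡7) mod 29; (8|29)=-1, (7|29)=+1; (−1)^{0·1·14}·(-1)^1·(+1)^0 = -1.
v=11: a=11^0·(≡2), b=11^1·(≡10) mod 11; (2|11)=-1, (10|11)=-1; (−1)^{0·1·5}·(-1)^1·(-1)^0 = -1.
v=31: a=31^0·(≡12), b=31^1·(≡14) mod 31; (12|31)=-1, (14|31)=+1; (−1)^{0·1·15}·(-1)^1·(+1)^0 = -1.
v=19: a=19^4·(≡18), b=19^0·(≡7) mod 19; (18|19)=-1, (7|19)=+1; (−1)^{4·0·9}·(-1)^0·(+1)^4 = +1.
v=37: a=37^0·(≡14), b=37^1·(≡26) mod 37; (14|37)=-1, (26|37)=+1; (−1)^{0·1·18}·(-1)^1·(+1)^0 = -1.
(105, 1097679 / ℚ) ramifies at {11, 29, 31, 37}: a division algebra.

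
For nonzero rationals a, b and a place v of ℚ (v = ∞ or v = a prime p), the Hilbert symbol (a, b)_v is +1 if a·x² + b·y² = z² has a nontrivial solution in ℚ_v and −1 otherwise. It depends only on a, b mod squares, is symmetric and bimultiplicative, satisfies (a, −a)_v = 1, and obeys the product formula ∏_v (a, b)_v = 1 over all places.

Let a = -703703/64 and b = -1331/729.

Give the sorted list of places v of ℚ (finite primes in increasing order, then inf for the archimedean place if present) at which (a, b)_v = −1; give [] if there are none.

[7, 13, 19, inf]

Mod squares: a ≡ -703703, b ≡ -11. Check v ∈ {∞, 2, 3, 7, 11, 13, 19, 37}.
v=37: a=37^1·(≡26), b=37^0·(≡10) mod 37; (26|37)=+1, (10|37)=+1; (−1)^{1·0·18}·(+1)^0·(+1)^1 = +1.
v=∞: -703703 < 0 and -11 < 0  ⇒  (a,b)_∞ = -1.
v=7: a=7^1·(≡5), b=7^0·(≡6) mod 7; (5|7)=-1, (6|7)=-1; (−1)^{1·0·3}·(-1)^0·(-1)^1 = -1.
v=3: a=3^0·(≡1), b=3^-6·(≡1) mod 3; (1|3)=+1, (1|3)=+1; (−1)^{0·-6·1}·(+1)^-6·(+1)^0 = +1.
v=19: a=19^1·(≡10), b=19^0·(≡8) mod 19; (10|19)=-1, (8|19)=-1; (−1)^{1·0·9}·(-1)^0·(-1)^1 = -1.
v=2: v_2(a)=-6, v_2(b)=0; units ≡ 1, 5 (mod 8); ε·ε+αω+βω = 0·0+-6·1+0·0 ≡ 0  ⇒  (a,b)_2 = +1.
v=11: a=11^1·(≡4), b=11^3·(≡7) mod 11; (4|11)=+1, (7|11)=-1; (−1)^{1·3·5}·(+1)^3·(-1)^1 = +1.
v=13: a=13^1·(≡12), b=13^0·(≡8) mod 13; (12|13)=+1, (8|13)=-1; (−1)^{1·0·6}·(+1)^0·(-1)^1 = -1.
(-703703, -11 / ℚ) ramifies at {7, 13, 19, ∞}: a division algebra.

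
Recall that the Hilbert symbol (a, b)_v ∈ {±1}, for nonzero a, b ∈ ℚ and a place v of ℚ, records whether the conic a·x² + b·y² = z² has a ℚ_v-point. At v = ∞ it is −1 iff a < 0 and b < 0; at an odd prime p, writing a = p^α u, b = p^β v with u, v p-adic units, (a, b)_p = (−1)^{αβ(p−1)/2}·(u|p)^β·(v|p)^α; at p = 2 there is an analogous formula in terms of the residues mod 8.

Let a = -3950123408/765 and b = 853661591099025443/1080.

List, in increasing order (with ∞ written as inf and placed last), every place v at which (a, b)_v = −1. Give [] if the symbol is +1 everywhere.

[2, 5, 7, 19]

Mod squares: a ≡ -327845, b ≡ 6090. Check v ∈ {∞, 2, 3, 5, 7, 11, 17, 19, 23, 29, 43}.
v=11: a=11^2·(≡7), b=11^0·(≡10) mod 11; (7|11)=-1, (10|11)=-1; (−1)^{2·0·5}·(-1)^0·(-1)^2 = +1.
v=2: v_2(a)=4, v_2(b)=-3; units ≡ 3, 5 (mod 8); ε·ε+αω+βω = 1·0+4·1+-3·1 ≡ 1  ⇒  (a,b)_2 = -1.
v=43: a=43^0·(≡29), b=43^2·(≡12) mod 43; (29|43)=-1, (12|43)=-1; (−1)^{0·2·21}·(-1)^2·(-1)^0 = +1.
v=23: a=23^2·(≡20), b=23^2·(≡1) mod 23; (20|23)=-1, (1|23)=+1; (−1)^{2·2·11}·(-1)^2·(+1)^2 = +1.
v=19: a=19^1·(≡11), b=19^2·(≡3) mod 19; (11|19)=+1, (3|19)=-1; (−1)^{1·2·9}·(+1)^2·(-1)^1 = -1.
v=∞: -327845 < 0 and 6090 > 0  ⇒  (a,b)_∞ = +1.
v=3: a=3^-2·(≡1), b=3^-3·(≡2) mod 3; (1|3)=+1, (2|3)=-1; (−1)^{-2·-3·1}·(+1)^-3·(-1)^-2 = +1.
v=5: a=5^-1·(≡4), b=5^-1·(≡3) mod 5; (4|5)=+1, (3|5)=-1; (−1)^{-1·-1·2}·(+1)^-1·(-1)^-1 = -1.
v=17: a=17^-1·(≡7), b=17^2·(≡13) mod 17; (7|17)=-1, (13|17)=+1; (−1)^{-1·2·8}·(-1)^2·(+1)^-1 = +1.
v=7: a=7^1·(≡2), b=7^3·(≡2) mod 7; (2|7)=+1, (2|7)=+1; (−1)^{1·3·3}·(+1)^3·(+1)^1 = -1.
v=29: a=29^1·(≡23), b=29^3·(≡9) mod 29; (23|29)=+1, (9|29)=+1; (−1)^{1·3·14}·(+1)^3·(+1)^1 = +1.
Ram(-327845, 6090) = {2, 5, 7, 19}; no ℚ_2-point on the conic.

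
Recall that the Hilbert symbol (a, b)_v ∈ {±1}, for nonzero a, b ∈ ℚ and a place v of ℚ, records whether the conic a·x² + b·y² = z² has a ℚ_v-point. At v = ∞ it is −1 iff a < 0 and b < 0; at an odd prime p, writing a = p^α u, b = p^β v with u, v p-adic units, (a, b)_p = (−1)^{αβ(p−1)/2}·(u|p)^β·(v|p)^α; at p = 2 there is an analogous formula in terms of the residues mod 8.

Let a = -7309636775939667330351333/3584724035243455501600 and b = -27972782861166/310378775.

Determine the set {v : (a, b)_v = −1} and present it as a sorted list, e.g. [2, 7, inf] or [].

(a, b) ≡ (-442, -34034) mod (ℚ^×)²; places V = {2, 3, 5, 7, 11, 13, 17, 19, 23, 37, ∞}.
(a,b)_5: α=-2, u≡3; β=-2, v≡4 (mod 5); (3|5)=-1, (4|5)=+1; sign (−1)^0·-1^-2·+1^-2 = +1.
(a,b)_23: α=2, u≡16; β=0, v≡13 (mod 23); (16|23)=+1, (13|23)=+1; sign (−1)^0·+1^0·+1^2 = +1.
(a,b)_13: α=5, u≡7; β=3, v≡8 (mod 13); (7|13)=-1, (8|13)=-1; sign (−1)^0·-1^3·-1^5 = +1.
(a,b)_7: α=-2, u≡5; β=-1, v≡5 (mod 7); (5|7)=-1, (5|7)=-1; sign (−1)^0·-1^-1·-1^-2 = -1.
(a,b)_∞: sgn(-442)=−, sgn(-34034)=−, so -1.
(a,b)_2: α=-5, β=1; u≡3, v≡7 (mod 8); ε(u)ε(v)=1·1, αω(v)=-5·0, βω(u)=1·1; sum ≡ 0  ⇒  +1.
(a,b)_37: α=-2, u≡19; β=0, v≡15 (mod 37); (19|37)=-1, (15|37)=-1; sign (−1)^0·-1^0·-1^-2 = +1.
(a,b)_19: α=-6, u≡2; β=-2, v≡3 (mod 19); (2|19)=-1, (3|19)=-1; sign (−1)^0·-1^-2·-1^-6 = +1.
(a,b)_17: α=-5, u≡13; β=-3, v≡13 (mod 17); (13|17)=+1, (13|17)=+1; sign (−1)^0·+1^-3·+1^-5 = +1.
(a,b)_11: α=4, u≡5; β=3, v≡8 (mod 11); (5|11)=+1, (8|11)=-1; sign (−1)^0·+1^3·-1^4 = +1.
(a,b)_3: α=26, u≡2; β=14, v≡1 (mod 3); (2|3)=-1, (1|3)=+1; sign (−1)^0·-1^14·+1^26 = +1.
(-442, -34034 / ℚ) ramifies at {7, ∞}: a division algebra.

[7, inf]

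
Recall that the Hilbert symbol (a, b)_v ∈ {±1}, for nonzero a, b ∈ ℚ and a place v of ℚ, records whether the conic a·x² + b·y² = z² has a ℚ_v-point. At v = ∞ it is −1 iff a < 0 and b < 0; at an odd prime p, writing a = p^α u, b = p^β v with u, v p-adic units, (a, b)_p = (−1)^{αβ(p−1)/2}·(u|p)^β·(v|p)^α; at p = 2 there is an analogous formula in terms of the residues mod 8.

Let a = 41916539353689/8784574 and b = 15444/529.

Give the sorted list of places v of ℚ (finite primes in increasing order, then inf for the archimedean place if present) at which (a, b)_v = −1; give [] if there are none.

[2, 3, 11, 23]

Mod squares: a ≡ 46046, b ≡ 429. Check v ∈ {∞, 2, 3, 7, 11, 13, 19, 23, 53}.
v=2: v_2(a)=-1, v_2(b)=2; units ≡ 7, 5 (mod 8); ε·ε+αω+βω = 1·0+-1·1+2·0 ≡ 1  ⇒  (a,b)_2 = -1.
v=11: a=11^3·(≡8), b=11^1·(≡7) mod 11; (8|11)=-1, (7|11)=-1; (−1)^{3·1·5}·(-1)^1·(-1)^3 = -1.
v=19: a=19^-2·(≡7), b=19^0·(≡1) mod 19; (7|19)=+1, (1|19)=+1; (−1)^{-2·0·9}·(+1)^0·(+1)^-2 = +1.
v=3: a=3^6·(≡2), b=3^3·(≡2) mod 3; (2|3)=-1, (2|3)=-1; (−1)^{6·3·1}·(-1)^3·(-1)^6 = -1.
v=7: a=7^1·(≡5), b=7^0·(≡4) mod 7; (5|7)=-1, (4|7)=+1; (−1)^{1·0·3}·(-1)^0·(+1)^1 = +1.
v=53: a=53^2·(≡7), b=53^0·(≡32) mod 53; (7|53)=+1, (32|53)=-1; (−1)^{2·0·26}·(+1)^0·(-1)^2 = +1.
v=∞: 46046 > 0 and 429 > 0  ⇒  (a,b)_∞ = +1.
v=13: a=13^3·(≡8), b=13^1·(≡2) mod 13; (8|13)=-1, (2|13)=-1; (−1)^{3·1·6}·(-1)^1·(-1)^3 = +1.
v=23: a=23^-3·(≡13), b=23^-2·(≡11) mod 23; (13|23)=+1, (11|23)=-1; (−1)^{-3·-2·11}·(+1)^-2·(-1)^-3 = -1.
Ram(46046, 429) = {2, 3, 11, 23}; no ℚ_2-point on the conic.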